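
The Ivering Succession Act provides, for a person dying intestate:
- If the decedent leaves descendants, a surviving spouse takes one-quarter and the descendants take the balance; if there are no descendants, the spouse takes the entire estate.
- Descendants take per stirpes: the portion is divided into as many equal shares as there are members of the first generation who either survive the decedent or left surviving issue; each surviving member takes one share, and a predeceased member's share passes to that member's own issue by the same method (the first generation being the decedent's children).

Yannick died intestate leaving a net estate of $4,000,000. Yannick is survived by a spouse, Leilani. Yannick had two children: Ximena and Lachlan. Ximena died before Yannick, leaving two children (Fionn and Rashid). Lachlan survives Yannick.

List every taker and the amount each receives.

Leilani takes one-quarter of $4,000,000 = $1,000,000. The remaining $3,000,000 passes to the descendants.
The descendants' portion ($3,000,000) is divided into 2 shares of $1,500,000: Lachlan takes $1,500,000; Ximena's $1,500,000 share passes to Ximena's issue.
Ximena's share ($1,500,000) is divided into 2 shares of $750,000: Fionn and Rashid each take $750,000.

Leilani: $1,000,000; Fionn: $750,000; Rashid: $750,000; Lachlan: $1,500,000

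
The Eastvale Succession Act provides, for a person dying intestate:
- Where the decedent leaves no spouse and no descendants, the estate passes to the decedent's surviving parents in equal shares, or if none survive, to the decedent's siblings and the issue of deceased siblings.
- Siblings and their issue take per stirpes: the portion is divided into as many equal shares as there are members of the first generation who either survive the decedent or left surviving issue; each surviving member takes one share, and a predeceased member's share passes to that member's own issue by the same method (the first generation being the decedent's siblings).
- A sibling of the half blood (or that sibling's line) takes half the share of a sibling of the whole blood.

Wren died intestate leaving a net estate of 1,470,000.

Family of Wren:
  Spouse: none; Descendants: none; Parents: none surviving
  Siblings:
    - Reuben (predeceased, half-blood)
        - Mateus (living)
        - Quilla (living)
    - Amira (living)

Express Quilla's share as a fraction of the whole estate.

The entire 1,470,000 passes to the siblings and their issue.
Counting each half-blood sibling's line as half a unit, there are 3/2 units in 1,470,000, so one unit is 980,000. Whole-blood lines (Amira) take 980,000 each; half-blood lines (Reuben) take 490,000 each.
Reuben's share (490,000) is divided into 2 shares of 245,000: Mateus and Quilla each take 245,000.

Quilla receives 1/6 of the estate.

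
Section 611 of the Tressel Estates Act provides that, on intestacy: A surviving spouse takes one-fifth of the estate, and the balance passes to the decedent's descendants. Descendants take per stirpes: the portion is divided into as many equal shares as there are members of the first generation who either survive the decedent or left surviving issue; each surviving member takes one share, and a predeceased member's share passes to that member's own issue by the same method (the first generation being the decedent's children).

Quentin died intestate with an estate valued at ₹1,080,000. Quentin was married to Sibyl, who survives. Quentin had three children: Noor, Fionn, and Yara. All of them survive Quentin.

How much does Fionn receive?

Fionn receives ₹288,000.

Sibyl takes one-fifth of ₹1,080,000 = ₹216,000. The remaining ₹864,000 passes to the descendants.
The descendants' portion (₹864,000) is divided into 3 shares of ₹288,000: Noor, Fionn, and Yara each take ₹288,000.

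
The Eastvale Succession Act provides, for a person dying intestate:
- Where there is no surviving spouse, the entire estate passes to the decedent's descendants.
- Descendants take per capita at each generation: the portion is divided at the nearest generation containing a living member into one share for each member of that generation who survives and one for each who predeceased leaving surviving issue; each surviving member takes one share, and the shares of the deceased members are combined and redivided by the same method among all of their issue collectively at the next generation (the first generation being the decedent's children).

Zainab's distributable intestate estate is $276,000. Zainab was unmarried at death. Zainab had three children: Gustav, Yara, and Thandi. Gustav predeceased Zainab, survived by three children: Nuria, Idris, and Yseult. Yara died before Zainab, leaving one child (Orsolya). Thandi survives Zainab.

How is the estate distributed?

Nuria: $46,000; Idris: $46,000; Yseult: $46,000; Orsolya: $46,000; Thandi: $92,000

The entire $276,000 passes to the descendants.
That amount ($276,000) is divided at the children's generation into 3 shares of $92,000. Thandi takes $92,000. The 2 shares of the deceased (Gustav and Yara) are combined into a pool of $184,000.
That pool ($184,000) is divided at the grandchildren's generation equally among Nuria, Idris, Yseult, and Orsolya: $46,000 each.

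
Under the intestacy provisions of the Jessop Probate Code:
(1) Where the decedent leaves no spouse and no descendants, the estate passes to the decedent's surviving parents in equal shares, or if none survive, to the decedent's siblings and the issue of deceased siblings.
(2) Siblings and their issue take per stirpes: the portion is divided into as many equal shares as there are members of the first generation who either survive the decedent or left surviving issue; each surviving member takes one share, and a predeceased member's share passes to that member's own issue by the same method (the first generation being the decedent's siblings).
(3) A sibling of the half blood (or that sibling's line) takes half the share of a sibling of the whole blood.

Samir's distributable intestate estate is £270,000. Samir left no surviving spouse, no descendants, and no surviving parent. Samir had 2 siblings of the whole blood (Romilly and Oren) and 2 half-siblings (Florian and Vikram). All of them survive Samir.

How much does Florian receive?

Florian receives £45,000.

The entire £270,000 passes to the siblings and their issue.
Counting each half-blood sibling's line as half a unit, there are 3 units in £270,000, so one unit is £90,000. Whole-blood lines (Romilly and Oren) take £90,000 each; half-blood lines (Florian and Vikram) take £45,000 each.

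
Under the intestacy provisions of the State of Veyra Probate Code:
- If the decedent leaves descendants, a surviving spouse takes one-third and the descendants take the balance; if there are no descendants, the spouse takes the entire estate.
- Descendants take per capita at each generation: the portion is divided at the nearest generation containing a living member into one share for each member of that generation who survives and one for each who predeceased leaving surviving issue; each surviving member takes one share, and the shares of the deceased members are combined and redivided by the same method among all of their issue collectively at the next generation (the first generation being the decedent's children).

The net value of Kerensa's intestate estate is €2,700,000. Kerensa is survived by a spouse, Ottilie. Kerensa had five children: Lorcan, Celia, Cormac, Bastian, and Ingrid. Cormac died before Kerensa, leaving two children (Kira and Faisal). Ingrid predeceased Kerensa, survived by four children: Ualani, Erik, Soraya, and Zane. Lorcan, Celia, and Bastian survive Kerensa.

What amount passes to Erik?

Erik receives €120,000.

Ottilie takes one-third of €2,700,000 = €900,000. The remaining €1,800,000 passes to the descendants.
The descendants' portion (€1,800,000) is divided at the children's generation into 5 shares of €360,000. Lorcan, Celia, and Bastian each take €360,000. The 2 shares of the deceased (Cormac and Ingrid) are combined into a pool of €720,000.
That pool (€720,000) is divided at the grandchildren's generation equally among Kira, Faisal, Ualani, Erik, Soraya, and Zane: €120,000 each.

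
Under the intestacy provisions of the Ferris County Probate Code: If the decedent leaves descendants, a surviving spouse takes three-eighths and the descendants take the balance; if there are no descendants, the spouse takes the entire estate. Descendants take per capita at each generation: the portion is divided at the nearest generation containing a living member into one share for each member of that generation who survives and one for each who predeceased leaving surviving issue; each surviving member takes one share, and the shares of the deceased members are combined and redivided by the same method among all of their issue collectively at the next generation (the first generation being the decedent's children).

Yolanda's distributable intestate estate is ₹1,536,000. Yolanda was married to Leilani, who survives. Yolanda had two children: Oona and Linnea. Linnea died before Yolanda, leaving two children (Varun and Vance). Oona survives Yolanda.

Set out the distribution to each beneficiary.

Leilani: ₹576,000; Oona: ₹480,000; Varun: ₹240,000; Vance: ₹240,000

Leilani takes three-eighths of ₹1,536,000 = ₹576,000. The remaining ₹960,000 passes to the descendants.
The descendants' portion (₹960,000) is divided at the children's generation into 2 shares of ₹480,000. Oona takes ₹480,000. The remaining share for the deceased Linnea (₹480,000) is carried to the next generation.
That pool (₹480,000) is divided at the grandchildren's generation equally among Varun and Vance: ₹240,000 each.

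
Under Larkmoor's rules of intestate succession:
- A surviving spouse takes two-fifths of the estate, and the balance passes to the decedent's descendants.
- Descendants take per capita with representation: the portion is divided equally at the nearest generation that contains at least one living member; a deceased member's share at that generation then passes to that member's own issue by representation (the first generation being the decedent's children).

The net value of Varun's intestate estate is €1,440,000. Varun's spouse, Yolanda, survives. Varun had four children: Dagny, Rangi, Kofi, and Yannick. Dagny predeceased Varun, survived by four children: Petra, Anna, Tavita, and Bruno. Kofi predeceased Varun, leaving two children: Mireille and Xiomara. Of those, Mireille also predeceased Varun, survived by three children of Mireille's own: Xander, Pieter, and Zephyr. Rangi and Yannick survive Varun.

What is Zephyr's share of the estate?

Yolanda takes two-fifths of €1,440,000 = €576,000. The remaining €864,000 passes to the descendants.
The descendants' portion (€864,000) is divided into 4 shares of €216,000: Rangi and Yannick each take €216,000; Dagny's €216,000 share passes to Dagny's issue; Kofi's €216,000 share passes to Kofi's issue.
Dagny's share (€216,000) is divided into 4 shares of €54,000: Petra, Anna, Tavita, and Bruno each take €54,000.
Kofi's share (€216,000) is divided into 2 shares of €108,000: Xiomara takes €108,000; Mireille's €108,000 share passes to Mireille's issue.
Mireille's share (€108,000) is divided into 3 shares of €36,000: Xander, Pieter, and Zephyr each take €36,000.

Zephyr receives €36,000.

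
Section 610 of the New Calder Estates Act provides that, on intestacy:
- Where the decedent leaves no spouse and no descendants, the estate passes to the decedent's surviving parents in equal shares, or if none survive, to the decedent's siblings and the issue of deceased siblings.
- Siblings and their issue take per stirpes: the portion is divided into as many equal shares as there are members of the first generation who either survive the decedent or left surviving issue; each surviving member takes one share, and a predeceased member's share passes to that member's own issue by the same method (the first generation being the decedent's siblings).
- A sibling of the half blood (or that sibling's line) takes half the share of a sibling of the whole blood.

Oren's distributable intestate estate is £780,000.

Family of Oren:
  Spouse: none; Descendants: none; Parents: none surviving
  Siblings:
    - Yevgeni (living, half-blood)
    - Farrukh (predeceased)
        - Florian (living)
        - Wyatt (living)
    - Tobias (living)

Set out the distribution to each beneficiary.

Yevgeni: £156,000; Florian: £156,000; Wyatt: £156,000; Tobias: £312,000

The entire £780,000 passes to the siblings and their issue.
Counting each half-blood sibling's line as half a unit, there are 5/2 units in £780,000, so one unit is £312,000. Whole-blood lines (Farrukh and Tobias) take £312,000 each; half-blood lines (Yevgeni) take £156,000 each.
Farrukh's share (£312,000) is divided into 2 shares of £156,000: Florian and Wyatt each take £156,000.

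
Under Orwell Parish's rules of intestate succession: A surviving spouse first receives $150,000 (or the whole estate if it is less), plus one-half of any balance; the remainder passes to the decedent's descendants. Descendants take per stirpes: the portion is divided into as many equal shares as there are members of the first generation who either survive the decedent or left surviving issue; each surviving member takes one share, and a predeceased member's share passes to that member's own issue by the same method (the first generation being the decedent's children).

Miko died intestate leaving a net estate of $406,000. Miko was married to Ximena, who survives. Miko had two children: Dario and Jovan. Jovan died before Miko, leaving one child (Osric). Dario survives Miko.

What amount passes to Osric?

Osric receives $64,000.

Ximena first takes $150,000, leaving a balance of $256,000. Ximena then takes one-half of the balance ($128,000), for a total of $278,000. The remaining $128,000 passes to the descendants.
The descendants' portion ($128,000) is divided into 2 shares of $64,000: Dario takes $64,000; Jovan's $64,000 share passes to Jovan's issue.
Jovan's share ($64,000) passes entirely to Osric.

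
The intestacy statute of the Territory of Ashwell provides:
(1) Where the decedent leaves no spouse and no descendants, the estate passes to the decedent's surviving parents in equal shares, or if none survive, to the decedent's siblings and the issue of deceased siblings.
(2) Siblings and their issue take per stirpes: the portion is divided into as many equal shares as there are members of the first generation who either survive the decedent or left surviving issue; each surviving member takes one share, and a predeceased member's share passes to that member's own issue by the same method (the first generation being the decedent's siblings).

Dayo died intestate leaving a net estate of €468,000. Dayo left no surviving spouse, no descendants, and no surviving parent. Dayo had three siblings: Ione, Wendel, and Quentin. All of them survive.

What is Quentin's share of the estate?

Quentin receives €156,000.

The entire €468,000 passes to the siblings and their issue.
That amount (€468,000) is divided into 3 shares of €156,000: Ione, Wendel, and Quentin each take €156,000.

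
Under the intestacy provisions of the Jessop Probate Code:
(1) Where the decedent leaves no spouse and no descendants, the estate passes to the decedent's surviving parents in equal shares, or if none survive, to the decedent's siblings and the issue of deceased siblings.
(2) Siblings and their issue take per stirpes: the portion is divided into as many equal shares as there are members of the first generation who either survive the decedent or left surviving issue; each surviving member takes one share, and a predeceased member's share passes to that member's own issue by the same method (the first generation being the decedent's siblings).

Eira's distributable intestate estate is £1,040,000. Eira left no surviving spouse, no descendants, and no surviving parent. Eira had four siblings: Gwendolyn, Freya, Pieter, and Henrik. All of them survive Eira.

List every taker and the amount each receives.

The entire £1,040,000 passes to the siblings and their issue.
That amount (£1,040,000) is divided into 4 shares of £260,000: Gwendolyn, Freya, Pieter, and Henrik each take £260,000.

Gwendolyn: £260,000; Freya: £260,000; Pieter: £260,000; Henrik: £260,000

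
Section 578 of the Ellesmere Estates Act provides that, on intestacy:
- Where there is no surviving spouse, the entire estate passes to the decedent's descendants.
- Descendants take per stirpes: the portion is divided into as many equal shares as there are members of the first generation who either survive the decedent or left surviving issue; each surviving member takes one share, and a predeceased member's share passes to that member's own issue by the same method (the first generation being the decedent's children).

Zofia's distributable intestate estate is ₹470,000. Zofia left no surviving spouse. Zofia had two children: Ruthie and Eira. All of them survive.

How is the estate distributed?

The entire ₹470,000 passes to the descendants.
That amount (₹470,000) is divided into 2 shares of ₹235,000: Ruthie and Eira each take ₹235,000.

Ruthie: ₹235,000; Eira: ₹235,000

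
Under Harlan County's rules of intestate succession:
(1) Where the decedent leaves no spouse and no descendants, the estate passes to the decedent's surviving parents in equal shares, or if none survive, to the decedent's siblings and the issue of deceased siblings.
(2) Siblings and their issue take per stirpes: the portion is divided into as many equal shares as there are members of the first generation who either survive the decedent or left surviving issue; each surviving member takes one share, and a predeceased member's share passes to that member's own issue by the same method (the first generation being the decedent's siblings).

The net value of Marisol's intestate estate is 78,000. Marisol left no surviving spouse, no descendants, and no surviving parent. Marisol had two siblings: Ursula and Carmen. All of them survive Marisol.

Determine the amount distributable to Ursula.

Ursula receives 39,000.

The entire 78,000 passes to the siblings and their issue.
That amount (78,000) is divided into 2 shares of 39,000: Ursula and Carmen each take 39,000.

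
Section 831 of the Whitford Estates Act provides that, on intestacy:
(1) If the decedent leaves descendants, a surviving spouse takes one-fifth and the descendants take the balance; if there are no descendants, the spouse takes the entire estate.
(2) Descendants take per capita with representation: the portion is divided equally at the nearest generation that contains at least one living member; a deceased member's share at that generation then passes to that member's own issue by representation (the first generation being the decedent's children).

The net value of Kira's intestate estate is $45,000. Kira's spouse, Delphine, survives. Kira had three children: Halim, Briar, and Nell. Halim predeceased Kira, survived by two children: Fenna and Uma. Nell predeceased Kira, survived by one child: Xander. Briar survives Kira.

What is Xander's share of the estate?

Xander receives $12,000.

Delphine takes one-fifth of $45,000 = $9,000. The remaining $36,000 passes to the descendants.
The descendants' portion ($36,000) is divided into 3 shares of $12,000: Briar takes $12,000; Halim's $12,000 share passes to Halim's issue; Nell's $12,000 share passes to Nell's issue.
Halim's share ($12,000) is divided into 2 shares of $6,000: Fenna and Uma each take $6,000.
Nell's share ($12,000) passes entirely to Xander.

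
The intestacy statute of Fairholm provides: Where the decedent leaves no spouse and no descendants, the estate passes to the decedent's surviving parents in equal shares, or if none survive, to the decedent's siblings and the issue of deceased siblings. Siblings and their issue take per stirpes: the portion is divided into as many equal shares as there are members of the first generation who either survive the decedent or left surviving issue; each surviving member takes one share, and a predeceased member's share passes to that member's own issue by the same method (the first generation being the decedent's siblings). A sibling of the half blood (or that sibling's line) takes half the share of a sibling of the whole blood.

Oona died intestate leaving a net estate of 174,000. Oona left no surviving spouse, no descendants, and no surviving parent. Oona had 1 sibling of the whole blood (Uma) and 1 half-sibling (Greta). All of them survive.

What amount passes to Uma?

Uma receives 116,000.

The entire 174,000 passes to the siblings and their issue.
Counting each half-blood sibling's line as half a unit, there are 3/2 units in 174,000, so one unit is 116,000. Whole-blood lines (Uma) take 116,000 each; half-blood lines (Greta) take 58,000 each.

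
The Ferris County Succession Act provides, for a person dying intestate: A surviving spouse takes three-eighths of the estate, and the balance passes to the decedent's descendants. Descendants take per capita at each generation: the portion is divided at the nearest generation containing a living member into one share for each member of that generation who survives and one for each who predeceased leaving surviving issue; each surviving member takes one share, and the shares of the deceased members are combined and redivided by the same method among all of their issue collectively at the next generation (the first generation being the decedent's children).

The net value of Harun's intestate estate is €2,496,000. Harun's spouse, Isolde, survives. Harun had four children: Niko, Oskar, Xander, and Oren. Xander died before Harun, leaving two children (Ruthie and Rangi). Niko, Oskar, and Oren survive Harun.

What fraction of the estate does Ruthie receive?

Ruthie receives 5/64 of the estate.

Isolde takes three-eighths of €2,496,000 = €936,000. The remaining €1,560,000 passes to the descendants.
The descendants' portion (€1,560,000) is divided at the children's generation into 4 shares of €390,000. Niko, Oskar, and Oren each take €390,000. The remaining share for the deceased Xander (€390,000) is carried to the next generation.
That pool (€390,000) is divided at the grandchildren's generation equally among Ruthie and Rangi: €195,000 each.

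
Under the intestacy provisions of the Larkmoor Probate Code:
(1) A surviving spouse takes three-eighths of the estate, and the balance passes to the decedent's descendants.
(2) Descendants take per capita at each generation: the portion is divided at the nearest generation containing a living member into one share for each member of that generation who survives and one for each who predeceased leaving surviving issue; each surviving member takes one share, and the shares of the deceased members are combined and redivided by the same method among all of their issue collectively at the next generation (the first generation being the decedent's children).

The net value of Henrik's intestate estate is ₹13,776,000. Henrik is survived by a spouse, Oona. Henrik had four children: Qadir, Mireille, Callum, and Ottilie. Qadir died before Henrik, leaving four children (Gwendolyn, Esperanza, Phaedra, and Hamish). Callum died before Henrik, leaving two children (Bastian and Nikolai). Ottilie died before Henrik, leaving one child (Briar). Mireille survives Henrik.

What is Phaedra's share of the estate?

Phaedra receives ₹922,500.

Oona takes three-eighths of ₹13,776,000 = ₹5,166,000. The remaining ₹8,610,000 passes to the descendants.
The descendants' portion (₹8,610,000) is divided at the children's generation into 4 shares of ₹2,152,500. Mireille takes ₹2,152,500. The 3 shares of the deceased (Qadir, Callum, and Ottilie) are combined into a pool of ₹6,457,500.
That pool (₹6,457,500) is divided at the grandchildren's generation equally among Gwendolyn, Esperanza, Phaedra, Hamish, Bastian, Nikolai, and Briar: ₹922,500 each.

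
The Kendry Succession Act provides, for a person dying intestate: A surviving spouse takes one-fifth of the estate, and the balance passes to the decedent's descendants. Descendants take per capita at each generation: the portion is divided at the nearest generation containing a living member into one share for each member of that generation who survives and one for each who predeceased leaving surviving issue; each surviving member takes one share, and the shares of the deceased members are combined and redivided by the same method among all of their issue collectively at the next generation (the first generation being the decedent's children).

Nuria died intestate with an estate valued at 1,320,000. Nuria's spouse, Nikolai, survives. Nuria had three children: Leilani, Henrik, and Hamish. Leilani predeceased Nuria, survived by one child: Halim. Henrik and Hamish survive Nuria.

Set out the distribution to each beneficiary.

Nikolai: 264,000; Halim: 352,000; Henrik: 352,000; Hamish: 352,000

Nikolai takes one-fifth of 1,320,000 = 264,000. The remaining 1,056,000 passes to the descendants.
The descendants' portion (1,056,000) is divided at the children's generation into 3 shares of 352,000. Henrik and Hamish each take 352,000. The remaining share for the deceased Leilani (352,000) is carried to the next generation.
That pool (352,000) passes entirely to Halim, the sole taker at the grandchildren's generation.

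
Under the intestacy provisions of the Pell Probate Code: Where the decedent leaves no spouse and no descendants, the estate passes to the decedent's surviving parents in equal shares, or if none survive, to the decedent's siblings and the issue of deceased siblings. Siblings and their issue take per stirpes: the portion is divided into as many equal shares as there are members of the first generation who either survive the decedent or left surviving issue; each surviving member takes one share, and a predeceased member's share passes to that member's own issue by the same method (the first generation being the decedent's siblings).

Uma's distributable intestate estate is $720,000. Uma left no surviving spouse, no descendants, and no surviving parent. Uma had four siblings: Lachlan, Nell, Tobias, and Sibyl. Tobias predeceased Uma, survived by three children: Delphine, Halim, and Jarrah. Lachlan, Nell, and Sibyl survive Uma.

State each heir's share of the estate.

Lachlan: $180,000; Nell: $180,000; Delphine: $60,000; Halim: $60,000; Jarrah: $60,000; Sibyl: $180,000

The entire $720,000 passes to the siblings and their issue.
That amount ($720,000) is divided into 4 shares of $180,000: Lachlan, Nell, and Sibyl each take $180,000; Tobias's $180,000 share passes to Tobias's issue.
Tobias's share ($180,000) is divided into 3 shares of $60,000: Delphine, Halim, and Jarrah each take $60,000.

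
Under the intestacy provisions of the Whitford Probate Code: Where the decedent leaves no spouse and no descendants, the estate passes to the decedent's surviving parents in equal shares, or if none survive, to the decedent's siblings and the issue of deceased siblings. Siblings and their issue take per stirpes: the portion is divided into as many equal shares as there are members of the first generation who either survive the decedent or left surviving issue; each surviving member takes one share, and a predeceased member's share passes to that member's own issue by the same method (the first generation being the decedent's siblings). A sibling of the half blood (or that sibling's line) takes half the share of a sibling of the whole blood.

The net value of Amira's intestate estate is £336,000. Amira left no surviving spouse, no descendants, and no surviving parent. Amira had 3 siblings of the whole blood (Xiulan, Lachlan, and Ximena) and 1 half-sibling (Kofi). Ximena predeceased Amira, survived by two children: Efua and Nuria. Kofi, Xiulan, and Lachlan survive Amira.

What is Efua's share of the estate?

Efua receives £48,000.

The entire £336,000 passes to the siblings and their issue.
Counting each half-blood sibling's line as half a unit, there are 7/2 units in £336,000, so one unit is £96,000. Whole-blood lines (Xiulan, Lachlan, and Ximena) take £96,000 each; half-blood lines (Kofi) take £48,000 each.
Ximena's share (£96,000) is divided into 2 shares of £48,000: Efua and Nuria each take £48,000.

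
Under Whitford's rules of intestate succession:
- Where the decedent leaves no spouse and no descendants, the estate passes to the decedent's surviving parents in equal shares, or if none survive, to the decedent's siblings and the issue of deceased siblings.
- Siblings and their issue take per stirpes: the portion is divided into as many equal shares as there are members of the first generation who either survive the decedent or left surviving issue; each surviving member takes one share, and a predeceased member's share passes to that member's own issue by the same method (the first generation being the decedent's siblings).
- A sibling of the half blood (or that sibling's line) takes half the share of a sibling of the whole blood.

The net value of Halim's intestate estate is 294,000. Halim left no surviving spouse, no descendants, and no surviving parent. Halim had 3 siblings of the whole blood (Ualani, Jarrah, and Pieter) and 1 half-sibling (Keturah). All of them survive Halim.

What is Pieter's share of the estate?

Pieter receives 84,000.

The entire 294,000 passes to the siblings and their issue.
Counting each half-blood sibling's line as half a unit, there are 7/2 units in 294,000, so one unit is 84,000. Whole-blood lines (Ualani, Jarrah, and Pieter) take 84,000 each; half-blood lines (Keturah) take 42,000 each.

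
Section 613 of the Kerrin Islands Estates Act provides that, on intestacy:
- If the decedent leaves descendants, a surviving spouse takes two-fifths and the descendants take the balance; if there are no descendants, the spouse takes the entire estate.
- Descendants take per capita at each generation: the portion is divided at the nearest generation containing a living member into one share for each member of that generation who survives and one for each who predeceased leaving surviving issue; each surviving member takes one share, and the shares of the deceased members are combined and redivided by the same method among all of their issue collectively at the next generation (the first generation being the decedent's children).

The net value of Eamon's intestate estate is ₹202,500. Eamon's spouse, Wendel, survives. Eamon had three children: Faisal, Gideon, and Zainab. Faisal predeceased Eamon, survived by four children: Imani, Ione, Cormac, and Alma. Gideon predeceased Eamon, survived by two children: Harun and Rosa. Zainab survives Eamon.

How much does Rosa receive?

Rosa receives ₹13,500.

Wendel takes two-fifths of ₹202,500 = ₹81,000. The remaining ₹121,500 passes to the descendants.
The descendants' portion (₹121,500) is divided at the children's generation into 3 shares of ₹40,500. Zainab takes ₹40,500. The 2 shares of the deceased (Faisal and Gideon) are combined into a pool of ₹81,000.
That pool (₹81,000) is divided at the grandchildren's generation equally among Imani, Ione, Cormac, Alma, Harun, and Rosa: ₹13,500 each.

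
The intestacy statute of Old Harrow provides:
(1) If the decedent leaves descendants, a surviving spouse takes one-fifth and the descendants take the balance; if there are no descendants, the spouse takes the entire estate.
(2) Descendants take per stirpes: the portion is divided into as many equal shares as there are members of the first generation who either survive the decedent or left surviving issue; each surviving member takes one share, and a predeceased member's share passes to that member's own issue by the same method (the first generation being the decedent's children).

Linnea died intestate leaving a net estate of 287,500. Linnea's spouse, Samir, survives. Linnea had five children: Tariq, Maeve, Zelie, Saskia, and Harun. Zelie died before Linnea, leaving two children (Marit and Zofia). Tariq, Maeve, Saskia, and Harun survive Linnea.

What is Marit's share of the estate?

Samir takes one-fifth of 287,500 = 57,500. The remaining 230,000 passes to the descendants.
The descendants' portion (230,000) is divided into 5 shares of 46,000: Tariq, Maeve, Saskia, and Harun each take 46,000; Zelie's 46,000 share passes to Zelie's issue.
Zelie's share (46,000) is divided into 2 shares of 23,000: Marit and Zofia each take 23,000.

Marit receives 23,000.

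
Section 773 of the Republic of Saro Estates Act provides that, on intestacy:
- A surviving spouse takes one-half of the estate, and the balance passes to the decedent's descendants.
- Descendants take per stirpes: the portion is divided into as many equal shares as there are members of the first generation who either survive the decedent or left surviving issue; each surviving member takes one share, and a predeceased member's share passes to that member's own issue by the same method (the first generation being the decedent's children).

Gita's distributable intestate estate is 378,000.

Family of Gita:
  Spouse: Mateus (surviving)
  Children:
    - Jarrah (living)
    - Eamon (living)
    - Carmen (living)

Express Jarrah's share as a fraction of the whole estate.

Jarrah receives 1/6 of the estate.

Mateus takes one-half of 378,000 = 189,000. The remaining 189,000 passes to the descendants.
The descendants' portion (189,000) is divided into 3 shares of 63,000: Jarrah, Eamon, and Carmen each take 63,000.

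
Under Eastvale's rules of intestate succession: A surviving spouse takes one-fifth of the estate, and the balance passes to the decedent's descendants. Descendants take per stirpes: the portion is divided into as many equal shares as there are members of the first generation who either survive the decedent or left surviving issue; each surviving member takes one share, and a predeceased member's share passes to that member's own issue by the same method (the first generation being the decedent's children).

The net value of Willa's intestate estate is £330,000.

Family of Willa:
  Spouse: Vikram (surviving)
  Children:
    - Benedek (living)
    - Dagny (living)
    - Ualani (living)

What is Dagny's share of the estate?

Dagny receives £88,000.

Vikram takes one-fifth of £330,000 = £66,000. The remaining £264,000 passes to the descendants.
The descendants' portion (£264,000) is divided into 3 shares of £88,000: Benedek, Dagny, and Ualani each take £88,000.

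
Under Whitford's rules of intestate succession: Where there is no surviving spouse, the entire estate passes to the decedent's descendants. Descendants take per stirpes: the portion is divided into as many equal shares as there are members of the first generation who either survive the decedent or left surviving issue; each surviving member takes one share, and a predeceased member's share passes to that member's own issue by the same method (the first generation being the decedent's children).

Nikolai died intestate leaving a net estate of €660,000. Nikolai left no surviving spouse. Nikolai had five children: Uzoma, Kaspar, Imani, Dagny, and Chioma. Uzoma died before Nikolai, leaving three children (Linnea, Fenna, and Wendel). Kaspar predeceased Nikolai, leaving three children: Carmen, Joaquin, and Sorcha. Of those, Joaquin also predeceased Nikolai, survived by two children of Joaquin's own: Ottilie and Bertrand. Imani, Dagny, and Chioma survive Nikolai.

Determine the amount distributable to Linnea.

The entire €660,000 passes to the descendants.
That amount (€660,000) is divided into 5 shares of €132,000: Imani, Dagny, and Chioma each take €132,000; Uzoma's €132,000 share passes to Uzoma's issue; Kaspar's €132,000 share passes to Kaspar's issue.
Uzoma's share (€132,000) is divided into 3 shares of €44,000: Linnea, Fenna, and Wendel each take €44,000.
Kaspar's share (€132,000) is divided into 3 shares of €44,000: Carmen and Sorcha each take €44,000; Joaquin's €44,000 share passes to Joaquin's issue.
Joaquin's share (€44,000) is divided into 2 shares of €22,000: Ottilie and Bertrand each take €22,000.

Linnea receives €44,000.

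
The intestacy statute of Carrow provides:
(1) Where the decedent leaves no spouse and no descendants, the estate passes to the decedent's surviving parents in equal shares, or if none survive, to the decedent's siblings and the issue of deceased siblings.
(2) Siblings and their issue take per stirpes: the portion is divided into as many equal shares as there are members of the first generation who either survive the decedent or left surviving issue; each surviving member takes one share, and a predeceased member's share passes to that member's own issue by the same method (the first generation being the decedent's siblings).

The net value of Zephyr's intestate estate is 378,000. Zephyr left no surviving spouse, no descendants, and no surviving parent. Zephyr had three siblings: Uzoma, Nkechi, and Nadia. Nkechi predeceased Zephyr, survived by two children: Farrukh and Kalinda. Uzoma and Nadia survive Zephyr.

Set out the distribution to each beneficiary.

The entire 378,000 passes to the siblings and their issue.
That amount (378,000) is divided into 3 shares of 126,000: Uzoma and Nadia each take 126,000; Nkechi's 126,000 share passes to Nkechi's issue.
Nkechi's share (126,000) is divided into 2 shares of 63,000: Farrukh and Kalinda each take 63,000.

Uzoma: 126,000; Farrukh: 63,000; Kalinda: 63,000; Nadia: 126,000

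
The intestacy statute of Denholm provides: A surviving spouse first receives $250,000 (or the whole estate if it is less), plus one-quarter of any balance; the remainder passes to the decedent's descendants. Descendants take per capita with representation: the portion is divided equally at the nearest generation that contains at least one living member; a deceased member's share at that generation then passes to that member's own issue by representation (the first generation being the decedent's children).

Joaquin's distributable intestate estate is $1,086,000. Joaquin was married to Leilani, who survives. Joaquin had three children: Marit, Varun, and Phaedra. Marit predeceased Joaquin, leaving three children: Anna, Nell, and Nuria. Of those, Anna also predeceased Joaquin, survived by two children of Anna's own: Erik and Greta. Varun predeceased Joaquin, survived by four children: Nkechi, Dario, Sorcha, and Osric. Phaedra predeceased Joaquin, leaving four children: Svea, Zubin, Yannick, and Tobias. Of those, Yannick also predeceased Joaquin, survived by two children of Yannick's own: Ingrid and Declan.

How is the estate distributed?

Leilani: $459,000; Erik: $28,500; Greta: $28,500; Nell: $57,000; Nuria: $57,000; Nkechi: $57,000; Dario: $57,000; Sorcha: $57,000; Osric: $57,000; Svea: $57,000; Zubin: $57,000; Ingrid: $28,500; Declan: $28,500; Tobias: $57,000

Leilani first takes $250,000, leaving a balance of $836,000. Leilani then takes one-quarter of the balance ($209,000), for a total of $459,000. The remaining $627,000 passes to the descendants.
No child survives, so the initial division is made at the grandchildren's generation.
The descendants' portion ($627,000) is divided into 11 shares of $57,000: Nell, Nuria, Nkechi, Dario, Sorcha, Osric, Svea, Zubin, and Tobias each take $57,000; Anna's $57,000 share passes to Anna's issue; Yannick's $57,000 share passes to Yannick's issue.
Anna's share ($57,000) is divided into 2 shares of $28,500: Erik and Greta each take $28,500.
Yannick's share ($57,000) is divided into 2 shares of $28,500: Ingrid and Declan each take $28,500.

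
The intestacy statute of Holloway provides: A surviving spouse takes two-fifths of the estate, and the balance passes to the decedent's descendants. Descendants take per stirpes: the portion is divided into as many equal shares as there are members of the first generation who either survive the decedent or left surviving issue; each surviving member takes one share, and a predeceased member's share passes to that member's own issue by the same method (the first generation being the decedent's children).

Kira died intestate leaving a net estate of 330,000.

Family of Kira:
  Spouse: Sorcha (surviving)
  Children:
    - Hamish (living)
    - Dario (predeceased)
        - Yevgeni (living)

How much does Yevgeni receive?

Yevgeni receives 99,000.

Sorcha takes two-fifths of 330,000 = 132,000. The remaining 198,000 passes to the descendants.
The descendants' portion (198,000) is divided into 2 shares of 99,000: Hamish takes 99,000; Dario's 99,000 share passes to Dario's issue.
Dario's share (99,000) passes entirely to Yevgeni.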